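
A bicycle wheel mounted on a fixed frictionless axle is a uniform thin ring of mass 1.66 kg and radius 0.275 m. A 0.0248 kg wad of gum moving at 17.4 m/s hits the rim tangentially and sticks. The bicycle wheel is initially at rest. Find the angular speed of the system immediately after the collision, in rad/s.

|ω_f| ≈ 0.931 rad/s

About the axle the impulsive forces during the collision are internal, so angular momentum about that axis is conserved.
I_p = (1.66)(0.275)² = 0.1255 kg·m². Taking the sense of the wad of gum's angular momentum as positive, L_{wad} = m v R = (0.0248)(17.4)(0.275) = 0.1187 kg·m²/s.
L_i = 0 + 0.1187 = 0.1187 kg·m²/s.
After sticking, I_f = I_p + m R² = 0.1255 + (0.0248)(0.275)² = 0.1274 kg·m².
ω_f = L_i / I_f = 0.1187 / 0.1274 = 0.9314 rad/s.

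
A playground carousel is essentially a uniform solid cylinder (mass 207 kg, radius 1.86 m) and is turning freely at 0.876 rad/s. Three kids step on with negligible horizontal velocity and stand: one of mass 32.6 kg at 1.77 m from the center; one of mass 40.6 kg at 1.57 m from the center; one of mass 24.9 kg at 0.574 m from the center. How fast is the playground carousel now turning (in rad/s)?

ω_f ≈ 0.552 rad/s

No external torque acts about the center; L_before = L_after.
I_p = ½(207)(1.86)² = 358.1 kg·m².
Added inertia Σmr² = (32.6)(1.77)² + (40.6)(1.57)² + (24.9)(0.574)² = 210.4 kg·m²; I_f = 358.1 + 210.4 = 568.5 kg·m².
ω_f = I_p ω_i / I_f = (358.1)(0.876) / 568.5 = 0.5518 rad/s.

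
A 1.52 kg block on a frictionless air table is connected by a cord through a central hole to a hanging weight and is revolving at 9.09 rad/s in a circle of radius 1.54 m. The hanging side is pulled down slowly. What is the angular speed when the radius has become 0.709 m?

ω₂ ≈ 42.9 rad/s

The constraining force is radial, so m r² ω about the center is conserved.
ω₂ = ω₁ (r₁/r₂)² = (9.09)(1.54/0.709)² = 42.89 rad/s.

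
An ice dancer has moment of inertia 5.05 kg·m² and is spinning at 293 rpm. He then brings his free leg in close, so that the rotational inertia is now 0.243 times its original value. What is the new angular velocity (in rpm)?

ω₂ ≈ 1210 rpm

Angular momentum about the spin axis is conserved since the torque about it is zero.
I₂ = 0.243 × 5.05 = 1.227 kg·m².
ω₂ = I₁ω₁ / I₂ = (5.050)(293 rpm) / (1.227) = 1206 rpm.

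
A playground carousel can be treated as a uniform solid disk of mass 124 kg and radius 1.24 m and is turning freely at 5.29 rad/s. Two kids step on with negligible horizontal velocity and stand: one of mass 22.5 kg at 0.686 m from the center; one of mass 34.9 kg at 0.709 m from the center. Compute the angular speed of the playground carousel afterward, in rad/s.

The added mass arrives with no angular momentum about the center, and any external torque about the center is negligible, so the system's angular momentum is conserved.
I_p = ½(124)(1.24)² = 95.33 kg·m².
Added inertia Σmr² = (22.5)(0.686)² + (34.9)(0.709)² = 28.13 kg·m²; I_f = 95.33 + 28.13 = 123.5 kg·m².
ω_f = I_p ω_i / I_f = (95.33)(5.29) / 123.5 = 4.085 rad/s.

ω_f ≈ 4.08 rad/s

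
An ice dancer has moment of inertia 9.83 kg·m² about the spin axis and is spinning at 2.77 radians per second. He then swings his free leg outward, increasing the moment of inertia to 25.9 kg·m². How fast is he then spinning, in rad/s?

No external torque acts about the spin axis, so angular momentum is conserved.
ω₂ = I₁ω₁ / I₂ = (9.830)(2.77 rad/s) / (25.90) = 1.051 rad/s.

ω₂ ≈ 1.05 rad/s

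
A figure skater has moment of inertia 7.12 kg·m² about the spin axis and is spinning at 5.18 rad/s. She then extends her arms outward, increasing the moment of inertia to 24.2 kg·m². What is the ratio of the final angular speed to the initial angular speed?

Angular momentum about the spin axis is conserved since the torque about it is zero.
ω₂/ω₁ = I₁/I₂ = 7.120 / 24.20 = 0.2942.

ω₂/ω₁ ≈ 0.294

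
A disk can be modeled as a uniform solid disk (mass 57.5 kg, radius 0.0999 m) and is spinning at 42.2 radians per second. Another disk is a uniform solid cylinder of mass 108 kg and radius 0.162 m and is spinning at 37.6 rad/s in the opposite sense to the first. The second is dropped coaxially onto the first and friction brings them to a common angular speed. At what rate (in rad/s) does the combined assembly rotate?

|ω_f| ≈ 24.2 rad/s

The coupling torques are internal; angular momentum about the shared axis is conserved.
Moments of inertia: I_A = ½(57.5)(0.0999)² = 0.2869 kg·m²; I_B = ½(108)(0.162)² = 1.417 kg·m².
Taking A's sense as positive: L = (0.2869)(42.2) − (1.417)(37.6) = -41.18 kg·m²·rad/s.
Combined I = 0.2869 + 1.417 = 1.704 kg·m².
ω_f = L / I = -41.18 / 1.704 = -24.16 rad/s.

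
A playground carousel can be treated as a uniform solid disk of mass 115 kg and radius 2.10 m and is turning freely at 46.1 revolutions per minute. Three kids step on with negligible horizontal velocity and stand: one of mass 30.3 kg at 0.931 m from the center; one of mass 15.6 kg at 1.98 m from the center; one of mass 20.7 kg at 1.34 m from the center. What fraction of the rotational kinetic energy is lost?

No external torque acts about the center; L_before = L_after.
I_p = ½(115)(2.10)² = 253.6 kg·m².
Added inertia Σmr² = (30.3)(0.931)² + (15.6)(1.98)² + (20.7)(1.34)² = 124.6 kg·m²; I_f = 253.6 + 124.6 = 378.2 kg·m².
ω_f = I_p ω_i / I_f = (253.6)(46.1) / 378.2 = 30.91 rpm.
KE_i = ½(253.6)(4.828 rad/s)² = 2955 J; KE_f = ½(378.2)(3.237)² = 1981 J.
Fraction lost = 0.3295.

fraction ≈ 0.329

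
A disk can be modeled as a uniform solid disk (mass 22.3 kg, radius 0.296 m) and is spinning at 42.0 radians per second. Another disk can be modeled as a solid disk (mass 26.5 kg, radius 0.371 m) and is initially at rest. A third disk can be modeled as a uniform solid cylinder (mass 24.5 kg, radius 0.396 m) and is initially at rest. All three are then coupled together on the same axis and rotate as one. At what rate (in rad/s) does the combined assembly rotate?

|ω_f| ≈ 8.69 rad/s

The coupling torques are internal; angular momentum about the shared axis is conserved.
Moments of inertia: I_A = ½(22.3)(0.296)² = 0.9769 kg·m²; I_B = ½(26.5)(0.371)² = 1.824 kg·m²; I_C = ½(24.5)(0.396)² = 1.921 kg·m².
Taking A's sense as positive: L = (0.9769)(42.0) = 41.03 kg·m²·rad/s.
Combined I = 0.9769 + 1.824 + 1.921 = 4.722 kg·m².
ω_f = L / I = 41.03 / 4.722 = 8.690 rad/s.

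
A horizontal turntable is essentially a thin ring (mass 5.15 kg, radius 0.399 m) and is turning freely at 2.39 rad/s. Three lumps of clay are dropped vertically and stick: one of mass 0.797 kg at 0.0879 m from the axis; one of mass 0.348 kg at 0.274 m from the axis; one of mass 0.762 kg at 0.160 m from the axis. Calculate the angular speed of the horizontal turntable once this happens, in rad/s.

No external torque acts about the axis; L_before = L_after.
I_p = (5.15)(0.399)² = 0.8199 kg·m².
Added inertia Σmr² = (0.797)(0.0879)² + (0.348)(0.274)² + (0.762)(0.160)² = 0.05179 kg·m²; I_f = 0.8199 + 0.05179 = 0.8717 kg·m².
ω_f = I_p ω_i / I_f = (0.8199)(2.39) / 0.8717 = 2.248 rad/s.

ω_f ≈ 2.25 rad/s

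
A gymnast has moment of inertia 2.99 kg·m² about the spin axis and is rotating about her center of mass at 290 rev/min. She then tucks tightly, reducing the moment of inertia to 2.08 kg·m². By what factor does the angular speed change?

ω₂/ω₁ ≈ 1.44

No external torque acts about the spin axis, so angular momentum is conserved.
ω₂/ω₁ = I₁/I₂ = 2.990 / 2.080 = 1.438.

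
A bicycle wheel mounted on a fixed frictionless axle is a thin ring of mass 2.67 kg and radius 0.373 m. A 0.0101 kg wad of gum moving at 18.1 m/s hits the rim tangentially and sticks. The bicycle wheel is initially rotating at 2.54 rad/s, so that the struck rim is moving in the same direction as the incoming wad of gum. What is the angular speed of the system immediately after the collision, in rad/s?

|ω_f| ≈ 2.71 rad/s

About the axle the impulsive forces during the collision are internal, so angular momentum about that axis is conserved.
I_p = (2.67)(0.373)² = 0.3715 kg·m². Taking the sense of the wad of gum's angular momentum as positive, L_{wad} = m v R = (0.0101)(18.1)(0.373) = 0.06819 kg·m²/s.
L_i = +I_p ω_p + m v R = +(0.3715)(2.54) + 0.06819 = 1.012 kg·m²/s.
After sticking, I_f = I_p + m R² = 0.3715 + (0.0101)(0.373)² = 0.3729 kg·m².
ω_f = L_i / I_f = 1.012 / 0.3729 = 2.713 rad/s.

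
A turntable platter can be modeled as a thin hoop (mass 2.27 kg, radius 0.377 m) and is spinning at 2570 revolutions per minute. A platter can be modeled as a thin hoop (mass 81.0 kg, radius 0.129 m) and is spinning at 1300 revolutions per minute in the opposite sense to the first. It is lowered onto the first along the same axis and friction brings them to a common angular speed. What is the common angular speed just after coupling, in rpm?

The coupling torques are internal; angular momentum about the shared axis is conserved.
Moments of inertia: I_A = (2.27)(0.377)² = 0.3226 kg·m²; I_B = (81.0)(0.129)² = 1.348 kg·m².
Taking A's sense as positive: L = (0.3226)(2570) − (1.348)(1300) = -923.1 kg·m²·rpm.
Combined I = 0.3226 + 1.348 = 1.671 kg·m².
ω_f = L / I = -923.1 / 1.671 = -552.6 rpm.

|ω_f| ≈ 553 rpm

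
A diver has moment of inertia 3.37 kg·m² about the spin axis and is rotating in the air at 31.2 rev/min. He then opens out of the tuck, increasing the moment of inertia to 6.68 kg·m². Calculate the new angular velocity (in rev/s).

Angular momentum about the spin axis is conserved since the torque about it is zero.
ω₂ = I₁ω₁ / I₂ = (3.370)(31.2 rpm) / (6.680) = 15.74 rpm = 0.2623 rev/s.

ω₂ ≈ 0.262 rev/s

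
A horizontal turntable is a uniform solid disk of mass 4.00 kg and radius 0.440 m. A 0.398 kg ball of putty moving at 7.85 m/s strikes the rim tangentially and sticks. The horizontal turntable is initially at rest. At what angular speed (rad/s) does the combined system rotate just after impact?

|ω_f| ≈ 2.96 rad/s

The axle reaction passes through the axle and exerts no torque about it; angular momentum about the axle is conserved through the impact.
I_p = ½(4.00)(0.440)² = 0.3872 kg·m². Taking the sense of the ball of putty's angular momentum as positive, L_{ball} = m v R = (0.398)(7.85)(0.440) = 1.375 kg·m²/s.
L_i = 0 + 1.375 = 1.375 kg·m²/s.
After sticking, I_f = I_p + m R² = 0.3872 + (0.398)(0.440)² = 0.4643 kg·m².
ω_f = L_i / I_f = 1.375 / 0.4643 = 2.961 rad/s.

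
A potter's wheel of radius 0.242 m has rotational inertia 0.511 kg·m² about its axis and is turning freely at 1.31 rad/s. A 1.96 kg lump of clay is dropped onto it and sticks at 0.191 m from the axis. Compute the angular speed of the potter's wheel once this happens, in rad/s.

The added mass arrives with no angular momentum about the axis, and any external torque about the axis is negligible, so the system's angular momentum is conserved.
Added inertia Σmr² = (1.96)(0.191)² = 0.07150 kg·m²; I_f = 0.5110 + 0.07150 = 0.5825 kg·m².
ω_f = I_p ω_i / I_f = (0.5110)(1.31) / 0.5825 = 1.149 rad/s.

ω_f ≈ 1.15 rad/s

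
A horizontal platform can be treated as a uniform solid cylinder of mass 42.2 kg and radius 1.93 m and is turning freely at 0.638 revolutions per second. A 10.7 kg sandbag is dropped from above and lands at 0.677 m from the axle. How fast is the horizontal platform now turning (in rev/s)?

The added mass arrives with no angular momentum about the axle, and any external torque about the axle is negligible, so the system's angular momentum is conserved.
I_p = ½(42.2)(1.93)² = 78.60 kg·m².
Added inertia Σmr² = (10.7)(0.677)² = 4.904 kg·m²; I_f = 78.60 + 4.904 = 83.50 kg·m².
ω_f = I_p ω_i / I_f = (78.60)(0.638) / 83.50 = 0.6005 rev/s.

ω_f ≈ 0.601 rev/s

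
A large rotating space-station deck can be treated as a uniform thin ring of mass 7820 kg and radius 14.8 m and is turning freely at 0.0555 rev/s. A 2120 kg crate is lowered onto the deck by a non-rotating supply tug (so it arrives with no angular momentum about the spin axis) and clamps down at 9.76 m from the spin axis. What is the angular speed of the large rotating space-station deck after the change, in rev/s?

The added mass arrives with no angular momentum about the spin axis, and any external torque about the spin axis is negligible, so the system's angular momentum is conserved.
I_p = (7820)(14.8)² = 1.713e+06 kg·m².
Added inertia Σmr² = (2120)(9.76)² = 2.019e+05 kg·m²; I_f = 1.713e+06 + 2.019e+05 = 1.915e+06 kg·m².
ω_f = I_p ω_i / I_f = (1.713e+06)(0.0555) / 1.915e+06 = 0.04965 rev/s.

ω_f ≈ 0.0496 rev/s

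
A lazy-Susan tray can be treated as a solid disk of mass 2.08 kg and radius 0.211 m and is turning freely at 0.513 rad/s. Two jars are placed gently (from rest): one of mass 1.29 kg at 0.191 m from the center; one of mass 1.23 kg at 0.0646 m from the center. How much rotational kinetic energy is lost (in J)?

energy lost ≈ 0.00323 J

The added mass arrives with no angular momentum about the center, and any external torque about the center is negligible, so the system's angular momentum is conserved.
I_p = ½(2.08)(0.211)² = 0.04630 kg·m².
Added inertia Σmr² = (1.29)(0.191)² + (1.23)(0.0646)² = 0.05219 kg·m²; I_f = 0.04630 + 0.05219 = 0.09850 kg·m².
ω_f = I_p ω_i / I_f = (0.04630)(0.513) / 0.09850 = 0.2412 rad/s.
KE_i = ½(0.04630)(0.5130 rad/s)² = 0.006093 J; KE_f = ½(0.09850)(0.2412)² = 0.002864 J.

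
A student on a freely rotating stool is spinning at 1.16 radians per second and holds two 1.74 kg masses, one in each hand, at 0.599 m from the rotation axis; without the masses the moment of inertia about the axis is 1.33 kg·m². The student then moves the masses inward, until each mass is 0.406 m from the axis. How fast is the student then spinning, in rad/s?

ω₂ ≈ 1.57 rad/s

No external torque acts about the spin axis, so angular momentum is conserved.
I₁ = 1.33 + 2(1.74)(0.599)² = 2.579 kg·m²; I₂ = 1.33 + 2(1.74)(0.406)² = 1.904 kg·m².
ω₂ = I₁ω₁ / I₂ = (2.579)(1.16 rad/s) / (1.904) = 1.571 rad/s.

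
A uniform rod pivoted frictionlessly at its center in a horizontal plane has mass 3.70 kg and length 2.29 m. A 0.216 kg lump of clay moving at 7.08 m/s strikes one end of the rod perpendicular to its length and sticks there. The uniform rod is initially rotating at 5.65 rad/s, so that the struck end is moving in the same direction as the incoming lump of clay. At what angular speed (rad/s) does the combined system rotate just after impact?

The axle reaction passes through the pivot and exerts no torque about it; angular momentum about the pivot is conserved through the impact.
I_p = (1/12)(3.70)(2.29)² = 1.617 kg·m². Taking the sense of the lump of clay's angular momentum as positive, L_{lump} = m v R = (0.216)(7.08)(2.29/2) = 1.751 kg·m²/s.
L_i = +I_p ω_p + m v R = +(1.617)(5.65) + 1.751 = 10.89 kg·m²/s.
After sticking, I_f = I_p + m R² = 1.617 + (0.216)(2.29/2)² = 1.900 kg·m².
ω_f = L_i / I_f = 10.89 / 1.900 = 5.729 rad/s.

|ω_f| ≈ 5.73 rad/s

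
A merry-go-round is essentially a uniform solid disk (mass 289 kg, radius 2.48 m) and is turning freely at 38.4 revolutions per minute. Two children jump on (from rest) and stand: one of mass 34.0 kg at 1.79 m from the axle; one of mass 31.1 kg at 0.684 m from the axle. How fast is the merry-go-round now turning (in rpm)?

ω_f ≈ 33.7 rpm

The added mass arrives with no angular momentum about the axle, and any external torque about the axle is negligible, so the system's angular momentum is conserved.
I_p = ½(289)(2.48)² = 888.7 kg·m².
Added inertia Σmr² = (34.0)(1.79)² + (31.1)(0.684)² = 123.5 kg·m²; I_f = 888.7 + 123.5 = 1012 kg·m².
ω_f = I_p ω_i / I_f = (888.7)(38.4) / 1012 = 33.72 rpm.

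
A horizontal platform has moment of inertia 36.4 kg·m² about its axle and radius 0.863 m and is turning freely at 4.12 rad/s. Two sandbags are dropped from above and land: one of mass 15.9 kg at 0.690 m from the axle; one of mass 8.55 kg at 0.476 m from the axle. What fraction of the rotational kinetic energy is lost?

fraction ≈ 0.207

No external torque acts about the axle; L_before = L_after.
Added inertia Σmr² = (15.9)(0.690)² + (8.55)(0.476)² = 9.507 kg·m²; I_f = 36.40 + 9.507 = 45.91 kg·m².
ω_f = I_p ω_i / I_f = (36.40)(4.12) / 45.91 = 3.267 rad/s.
KE_i = ½(36.40)(4.120 rad/s)² = 308.9 J; KE_f = ½(45.91)(3.267)² = 245.0 J.
Fraction lost = 0.2071.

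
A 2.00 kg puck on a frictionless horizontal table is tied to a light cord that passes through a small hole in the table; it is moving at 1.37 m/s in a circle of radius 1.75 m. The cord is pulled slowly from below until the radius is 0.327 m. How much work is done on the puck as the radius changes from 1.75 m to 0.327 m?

W ≈ 51.9 J

The only horizontal force on the mass is along the cord (radial), so it exerts no torque about the hole and angular momentum m v r is conserved.
v₂ = v₁ r₁ / r₂ = (1.37)(1.75) / (0.327) = 7.332 m/s.
W = ΔKE = ½m(v₂² − v₁²) = 51.88 J.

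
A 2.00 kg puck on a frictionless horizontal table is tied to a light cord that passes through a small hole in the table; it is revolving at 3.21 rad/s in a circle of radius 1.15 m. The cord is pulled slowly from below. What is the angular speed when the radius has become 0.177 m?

No torque about the axis ⇒ m r₁² ω₁ = m r₂² ω₂.
ω₂ = ω₁ (r₁/r₂)² = (3.21)(1.15/0.177)² = 135.5 rad/s.

ω₂ ≈ 136 rad/s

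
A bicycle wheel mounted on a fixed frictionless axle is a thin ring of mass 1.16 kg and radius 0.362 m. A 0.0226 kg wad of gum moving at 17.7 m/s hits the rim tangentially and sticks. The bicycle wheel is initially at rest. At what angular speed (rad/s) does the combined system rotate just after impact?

|ω_f| ≈ 0.934 rad/s

The axle reaction passes through the axle and exerts no torque about it; angular momentum about the axle is conserved through the impact.
I_p = (1.16)(0.362)² = 0.1520 kg·m². Taking the sense of the wad of gum's angular momentum as positive, L_{wad} = m v R = (0.0226)(17.7)(0.362) = 0.1448 kg·m²/s.
L_i = 0 + 0.1448 = 0.1448 kg·m²/s.
After sticking, I_f = I_p + m R² = 0.1520 + (0.0226)(0.362)² = 0.1550 kg·m².
ω_f = L_i / I_f = 0.1448 / 0.1550 = 0.9344 rad/s.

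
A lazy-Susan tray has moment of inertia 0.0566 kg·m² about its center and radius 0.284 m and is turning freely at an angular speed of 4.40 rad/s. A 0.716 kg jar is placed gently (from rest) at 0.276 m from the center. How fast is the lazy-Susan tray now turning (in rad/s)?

ω_f ≈ 2.24 rad/s

The added mass arrives with no angular momentum about the center, and any external torque about the center is negligible, so the system's angular momentum is conserved.
Added inertia Σmr² = (0.716)(0.276)² = 0.05454 kg·m²; I_f = 0.05660 + 0.05454 = 0.1111 kg·m².
ω_f = I_p ω_i / I_f = (0.05660)(4.40) / 0.1111 = 2.241 rad/s.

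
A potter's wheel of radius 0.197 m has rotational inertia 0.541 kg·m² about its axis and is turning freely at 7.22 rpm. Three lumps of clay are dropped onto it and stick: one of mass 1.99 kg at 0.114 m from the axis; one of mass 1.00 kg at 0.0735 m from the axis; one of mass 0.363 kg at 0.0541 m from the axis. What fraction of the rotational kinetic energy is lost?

No external torque acts about the axis; L_before = L_after.
Added inertia Σmr² = (1.99)(0.114)² + (1.00)(0.0735)² + (0.363)(0.0541)² = 0.03233 kg·m²; I_f = 0.5410 + 0.03233 = 0.5733 kg·m².
ω_f = I_p ω_i / I_f = (0.5410)(7.22) / 0.5733 = 6.813 rpm.
KE_i = ½(0.5410)(0.7561 rad/s)² = 0.1546 J; KE_f = ½(0.5733)(0.7134)² = 0.1459 J.
Fraction lost = 0.05638.

fraction ≈ 0.0564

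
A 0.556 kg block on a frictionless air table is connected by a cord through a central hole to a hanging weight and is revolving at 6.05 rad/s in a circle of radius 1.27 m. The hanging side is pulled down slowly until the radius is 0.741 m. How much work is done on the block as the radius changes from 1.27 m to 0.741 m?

The constraining force is radial, so m r² ω about the center is conserved.
ω₂ = ω₁ (r₁/r₂)² = (6.05)(1.27/0.741)² = 17.77 rad/s.
W = ΔKE = ½m(v₂² − v₁²) = 31.80 J.

W ≈ 31.8 J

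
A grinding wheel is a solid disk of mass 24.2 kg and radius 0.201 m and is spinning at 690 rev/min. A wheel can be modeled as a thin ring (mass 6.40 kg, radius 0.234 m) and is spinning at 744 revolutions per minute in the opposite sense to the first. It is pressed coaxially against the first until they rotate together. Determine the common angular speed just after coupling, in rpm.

|ω_f| ≈ 91.2 rpm

No external torque acts about the common axis, so total angular momentum is conserved.
Moments of inertia: I_A = ½(24.2)(0.201)² = 0.4889 kg·m²; I_B = (6.40)(0.234)² = 0.3504 kg·m².
Taking A's sense as positive: L = (0.4889)(690) − (0.3504)(744) = 76.58 kg·m²·rpm.
Combined I = 0.4889 + 0.3504 = 0.8393 kg·m².
ω_f = L / I = 76.58 / 0.8393 = 91.25 rpm.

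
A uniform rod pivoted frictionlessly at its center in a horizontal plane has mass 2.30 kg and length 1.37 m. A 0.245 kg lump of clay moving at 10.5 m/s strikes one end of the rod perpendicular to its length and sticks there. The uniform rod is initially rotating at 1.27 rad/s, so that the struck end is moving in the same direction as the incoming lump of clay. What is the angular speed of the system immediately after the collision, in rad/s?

The axle reaction passes through the pivot and exerts no torque about it; angular momentum about the pivot is conserved through the impact.
I_p = (1/12)(2.30)(1.37)² = 0.3597 kg·m². Taking the sense of the lump of clay's angular momentum as positive, L_{lump} = m v R = (0.245)(10.5)(1.37/2) = 1.762 kg·m²/s.
L_i = +I_p ω_p + m v R = +(0.3597)(1.27) + 1.762 = 2.219 kg·m²/s.
After sticking, I_f = I_p + m R² = 0.3597 + (0.245)(1.37/2)² = 0.4747 kg·m².
ω_f = L_i / I_f = 2.219 / 0.4747 = 4.675 rad/s.

|ω_f| ≈ 4.67 rad/s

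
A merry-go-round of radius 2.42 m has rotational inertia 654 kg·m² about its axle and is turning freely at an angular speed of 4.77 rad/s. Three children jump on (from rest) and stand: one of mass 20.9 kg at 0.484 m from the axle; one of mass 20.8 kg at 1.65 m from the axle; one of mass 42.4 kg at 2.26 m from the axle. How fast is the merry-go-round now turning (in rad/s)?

ω_f ≈ 3.35 rad/s

No external torque acts about the axle; L_before = L_after.
Added inertia Σmr² = (20.9)(0.484)² + (20.8)(1.65)² + (42.4)(2.26)² = 278.1 kg·m²; I_f = 654.0 + 278.1 = 932.1 kg·m².
ω_f = I_p ω_i / I_f = (654.0)(4.77) / 932.1 = 3.347 rad/s.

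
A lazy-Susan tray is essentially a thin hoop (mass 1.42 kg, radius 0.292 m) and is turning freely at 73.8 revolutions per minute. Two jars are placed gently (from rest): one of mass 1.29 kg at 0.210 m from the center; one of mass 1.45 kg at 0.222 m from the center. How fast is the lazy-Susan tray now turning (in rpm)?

No external torque acts about the center; L_before = L_after.
I_p = (1.42)(0.292)² = 0.1211 kg·m².
Added inertia Σmr² = (1.29)(0.210)² + (1.45)(0.222)² = 0.1284 kg·m²; I_f = 0.1211 + 0.1284 = 0.2494 kg·m².
ω_f = I_p ω_i / I_f = (0.1211)(73.8) / 0.2494 = 35.82 rpm.

ω_f ≈ 35.8 rpm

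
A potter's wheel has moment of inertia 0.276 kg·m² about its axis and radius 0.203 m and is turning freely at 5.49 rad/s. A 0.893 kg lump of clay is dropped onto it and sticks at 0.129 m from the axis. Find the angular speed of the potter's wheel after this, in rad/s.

No external torque acts about the axis; L_before = L_after.
Added inertia Σmr² = (0.893)(0.129)² = 0.01486 kg·m²; I_f = 0.2760 + 0.01486 = 0.2909 kg·m².
ω_f = I_p ω_i / I_f = (0.2760)(5.49) / 0.2909 = 5.210 rad/s.

ω_f ≈ 5.21 rad/s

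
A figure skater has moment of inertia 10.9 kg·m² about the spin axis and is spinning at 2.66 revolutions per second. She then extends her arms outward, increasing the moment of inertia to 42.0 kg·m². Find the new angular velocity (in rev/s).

ω₂ ≈ 0.690 rev/s

With no external torque about the axis, L is conserved: I₁ω₁ = I₂ω₂.
ω₂ = I₁ω₁ / I₂ = (10.90)(2.66 rev/s) / (42.00) = 0.6903 rev/s.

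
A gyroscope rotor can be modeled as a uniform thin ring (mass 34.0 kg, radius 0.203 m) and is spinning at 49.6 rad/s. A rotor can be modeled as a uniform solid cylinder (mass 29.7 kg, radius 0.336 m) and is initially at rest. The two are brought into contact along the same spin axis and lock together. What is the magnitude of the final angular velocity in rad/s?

|ω_f| ≈ 22.6 rad/s

No external torque acts about the common axis, so total angular momentum is conserved.
Moments of inertia: I_A = (34.0)(0.203)² = 1.401 kg·m²; I_B = ½(29.7)(0.336)² = 1.677 kg·m².
Taking A's sense as positive: L = (1.401)(49.6) = 69.49 kg·m²·rad/s.
Combined I = 1.401 + 1.677 = 3.078 kg·m².
ω_f = L / I = 69.49 / 3.078 = 22.58 rad/s.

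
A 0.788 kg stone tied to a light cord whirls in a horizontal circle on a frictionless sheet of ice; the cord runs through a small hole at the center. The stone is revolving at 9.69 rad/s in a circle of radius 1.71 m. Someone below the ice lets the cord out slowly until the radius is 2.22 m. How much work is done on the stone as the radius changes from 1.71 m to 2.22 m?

W ≈ -44.0 J

No torque about the axis ⇒ m r₁² ω₁ = m r₂² ω₂.
ω₂ = ω₁ (r₁/r₂)² = (9.69)(1.71/2.22)² = 5.749 rad/s.
W = ΔKE = ½m(v₂² − v₁²) = -43.99 J.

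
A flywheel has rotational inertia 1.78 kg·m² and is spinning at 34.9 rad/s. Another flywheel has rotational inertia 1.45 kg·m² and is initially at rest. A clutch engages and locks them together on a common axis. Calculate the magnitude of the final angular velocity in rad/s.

No external torque acts about the common axis, so total angular momentum is conserved.
Taking A's sense as positive: L = (1.780)(34.9) = 62.12 kg·m²·rad/s.
Combined I = 1.780 + 1.450 = 3.230 kg·m².
ω_f = L / I = 62.12 / 3.230 = 19.23 rad/s.

|ω_f| ≈ 19.2 rad/s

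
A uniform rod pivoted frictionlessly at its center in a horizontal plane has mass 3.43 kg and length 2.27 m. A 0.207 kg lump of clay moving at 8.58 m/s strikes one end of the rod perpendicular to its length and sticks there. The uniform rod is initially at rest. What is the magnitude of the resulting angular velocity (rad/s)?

About the pivot the impulsive forces during the collision are internal, so angular momentum about that axis is conserved.
I_p = (1/12)(3.43)(2.27)² = 1.473 kg·m². Taking the sense of the lump of clay's angular momentum as positive, L_{lump} = m v R = (0.207)(8.58)(2.27/2) = 2.016 kg·m²/s.
L_i = 0 + 2.016 = 2.016 kg·m²/s.
After sticking, I_f = I_p + m R² = 1.473 + (0.207)(2.27/2)² = 1.740 kg·m².
ω_f = L_i / I_f = 2.016 / 1.740 = 1.159 rad/s.

|ω_f| ≈ 1.16 rad/s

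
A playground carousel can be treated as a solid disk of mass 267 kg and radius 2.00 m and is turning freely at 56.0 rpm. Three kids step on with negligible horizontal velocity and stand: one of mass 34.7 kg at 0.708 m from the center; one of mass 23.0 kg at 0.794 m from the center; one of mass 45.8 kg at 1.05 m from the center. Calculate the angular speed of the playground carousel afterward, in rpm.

No external torque acts about the center; L_before = L_after.
I_p = ½(267)(2.00)² = 534.0 kg·m².
Added inertia Σmr² = (34.7)(0.708)² + (23.0)(0.794)² + (45.8)(1.05)² = 82.39 kg·m²; I_f = 534.0 + 82.39 = 616.4 kg·m².
ω_f = I_p ω_i / I_f = (534.0)(56.0) / 616.4 = 48.51 rpm.

ω_f ≈ 48.5 rpm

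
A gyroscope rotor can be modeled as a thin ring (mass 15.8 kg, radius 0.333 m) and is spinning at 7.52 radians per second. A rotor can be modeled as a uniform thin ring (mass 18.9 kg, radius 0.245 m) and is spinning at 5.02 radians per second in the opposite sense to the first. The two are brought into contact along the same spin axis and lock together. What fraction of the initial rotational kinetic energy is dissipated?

The coupling torques are internal; angular momentum about the shared axis is conserved.
Moments of inertia: I_A = (15.8)(0.333)² = 1.752 kg·m²; I_B = (18.9)(0.245)² = 1.134 kg·m².
Taking A's sense as positive: L = (1.752)(7.52) − (1.134)(5.02) = 7.480 kg·m²·rad/s.
Combined I = 1.752 + 1.134 = 2.887 kg·m².
ω_f = L / I = 7.480 / 2.887 = 2.591 rad/s.
KE_i = ½ΣIω² = 63.83 J; KE_f = ½(2.887)(2.591)² = 9.693 J.
Fraction dissipated = (KE_i − KE_f)/KE_i = 0.8482.

fraction ≈ 0.848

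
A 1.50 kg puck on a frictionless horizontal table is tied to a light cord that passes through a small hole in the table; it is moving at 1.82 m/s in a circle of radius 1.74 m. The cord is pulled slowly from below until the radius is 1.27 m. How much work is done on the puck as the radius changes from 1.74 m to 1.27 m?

W ≈ 2.18 J

The only horizontal force on the mass is along the cord (radial), so it exerts no torque about the hole and angular momentum m v r is conserved.
v₂ = v₁ r₁ / r₂ = (1.82)(1.74) / (1.27) = 2.494 m/s.
W = ΔKE = ½m(v₂² − v₁²) = 2.179 J.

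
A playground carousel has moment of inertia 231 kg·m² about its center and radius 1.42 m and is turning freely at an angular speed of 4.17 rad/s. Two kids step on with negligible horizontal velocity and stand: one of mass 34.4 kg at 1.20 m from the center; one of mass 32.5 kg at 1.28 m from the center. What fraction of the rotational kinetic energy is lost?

fraction ≈ 0.308

No external torque acts about the center; L_before = L_after.
Added inertia Σmr² = (34.4)(1.20)² + (32.5)(1.28)² = 102.8 kg·m²; I_f = 231.0 + 102.8 = 333.8 kg·m².
ω_f = I_p ω_i / I_f = (231.0)(4.17) / 333.8 = 2.886 rad/s.
KE_i = ½(231.0)(4.170 rad/s)² = 2008 J; KE_f = ½(333.8)(2.886)² = 1390 J.
Fraction lost = 0.3079.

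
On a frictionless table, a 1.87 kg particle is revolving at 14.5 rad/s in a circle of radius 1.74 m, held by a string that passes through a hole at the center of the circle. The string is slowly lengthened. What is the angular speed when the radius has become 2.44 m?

No torque about the axis ⇒ m r₁² ω₁ = m r₂² ω₂.
ω₂ = ω₁ (r₁/r₂)² = (14.5)(1.74/2.44)² = 7.374 rad/s.

ω₂ ≈ 7.37 rad/s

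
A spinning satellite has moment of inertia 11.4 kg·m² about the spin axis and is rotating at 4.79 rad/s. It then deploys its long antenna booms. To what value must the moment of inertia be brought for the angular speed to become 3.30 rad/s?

I₂ ≈ 16.5 kg·m²

No external torque acts about the spin axis, so angular momentum is conserved.
I₂ = I₁ω₁ / ω₂ = (11.4)(4.79) / (3.30) = 16.55 kg·m².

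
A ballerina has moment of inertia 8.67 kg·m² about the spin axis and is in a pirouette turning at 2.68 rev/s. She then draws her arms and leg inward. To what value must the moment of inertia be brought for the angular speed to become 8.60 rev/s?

I₂ ≈ 2.70 kg·m²

No external torque acts about the spin axis, so angular momentum is conserved.
I₂ = I₁ω₁ / ω₂ = (8.67)(2.68) / (8.60) = 2.702 kg·m².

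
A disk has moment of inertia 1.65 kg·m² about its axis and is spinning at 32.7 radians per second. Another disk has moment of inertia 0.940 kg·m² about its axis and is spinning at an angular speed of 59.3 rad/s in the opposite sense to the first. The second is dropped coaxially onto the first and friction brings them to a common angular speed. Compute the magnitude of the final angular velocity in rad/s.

The coupling torques are internal; angular momentum about the shared axis is conserved.
Taking A's sense as positive: L = (1.650)(32.7) − (0.9400)(59.3) = -1.787 kg·m²·rad/s.
Combined I = 1.650 + 0.9400 = 2.590 kg·m².
ω_f = L / I = -1.787 / 2.590 = -0.6900 rad/s.

|ω_f| ≈ 0.690 rad/s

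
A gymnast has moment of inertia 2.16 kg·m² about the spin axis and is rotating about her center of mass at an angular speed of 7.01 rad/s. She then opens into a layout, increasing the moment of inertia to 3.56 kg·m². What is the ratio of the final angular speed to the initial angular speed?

With no external torque about the axis, L is conserved: I₁ω₁ = I₂ω₂.
ω₂/ω₁ = I₁/I₂ = 2.160 / 3.560 = 0.6067.

ω₂/ω₁ ≈ 0.607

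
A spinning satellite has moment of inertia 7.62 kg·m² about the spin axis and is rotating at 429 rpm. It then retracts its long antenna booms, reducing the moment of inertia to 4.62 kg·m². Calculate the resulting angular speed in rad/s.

ω₂ ≈ 74.1 rad/s

Angular momentum about the spin axis is conserved since the torque about it is zero.
ω₂ = I₁ω₁ / I₂ = (7.620)(429 rpm) / (4.620) = 707.6 rpm = 74.10 rad/s.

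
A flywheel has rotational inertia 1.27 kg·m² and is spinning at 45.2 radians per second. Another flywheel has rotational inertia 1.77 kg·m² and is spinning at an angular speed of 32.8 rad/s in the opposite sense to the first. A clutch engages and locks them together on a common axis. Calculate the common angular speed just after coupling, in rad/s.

No external torque acts about the common axis, so total angular momentum is conserved.
Taking A's sense as positive: L = (1.270)(45.2) − (1.770)(32.8) = -0.6520 kg·m²·rad/s.
Combined I = 1.270 + 1.770 = 3.040 kg·m².
ω_f = L / I = -0.6520 / 3.040 = -0.2145 rad/s.

|ω_f| ≈ 0.214 rad/s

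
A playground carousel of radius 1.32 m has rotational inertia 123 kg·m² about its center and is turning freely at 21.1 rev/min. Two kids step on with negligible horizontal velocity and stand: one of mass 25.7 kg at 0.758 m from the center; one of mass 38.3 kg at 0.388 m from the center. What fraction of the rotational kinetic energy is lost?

fraction ≈ 0.143

The added mass arrives with no angular momentum about the center, and any external torque about the center is negligible, so the system's angular momentum is conserved.
Added inertia Σmr² = (25.7)(0.758)² + (38.3)(0.388)² = 20.53 kg·m²; I_f = 123.0 + 20.53 = 143.5 kg·m².
ω_f = I_p ω_i / I_f = (123.0)(21.1) / 143.5 = 18.08 rpm.
KE_i = ½(123.0)(2.210 rad/s)² = 300.3 J; KE_f = ½(143.5)(1.894)² = 257.3 J.
Fraction lost = 0.1430.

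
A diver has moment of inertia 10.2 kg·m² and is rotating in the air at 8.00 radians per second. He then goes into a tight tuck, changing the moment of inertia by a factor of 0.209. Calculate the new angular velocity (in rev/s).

ω₂ ≈ 6.09 rev/s

Angular momentum about the spin axis is conserved since the torque about it is zero.
I₂ = 0.209 × 10.2 = 2.132 kg·m².
ω₂ = I₁ω₁ / I₂ = (10.20)(8.00 rad/s) / (2.132) = 38.28 rad/s = 6.092 rev/s.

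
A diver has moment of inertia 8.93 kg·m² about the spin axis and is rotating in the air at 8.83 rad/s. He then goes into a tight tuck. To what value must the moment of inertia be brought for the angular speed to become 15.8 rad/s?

No external torque acts about the spin axis, so angular momentum is conserved.
I₂ = I₁ω₁ / ω₂ = (8.93)(8.83) / (15.8) = 4.991 kg·m².

I₂ ≈ 4.99 kg·m²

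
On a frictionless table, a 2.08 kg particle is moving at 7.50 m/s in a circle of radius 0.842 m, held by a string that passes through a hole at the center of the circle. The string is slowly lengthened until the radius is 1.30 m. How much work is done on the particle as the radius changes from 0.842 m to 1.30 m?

Central (radial) force ⇒ zero torque about the center ⇒ m v r is constant.
v₂ = v₁ r₁ / r₂ = (7.50)(0.842) / (1.30) = 4.858 m/s.
W = ΔKE = ½m(v₂² − v₁²) = -33.96 J.

W ≈ -34.0 J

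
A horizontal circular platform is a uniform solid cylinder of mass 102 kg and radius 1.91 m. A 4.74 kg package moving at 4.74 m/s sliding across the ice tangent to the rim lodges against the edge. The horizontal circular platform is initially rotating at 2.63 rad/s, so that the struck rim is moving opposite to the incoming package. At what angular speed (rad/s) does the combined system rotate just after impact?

About the central axle the impulsive forces during the collision are internal, so angular momentum about that axis is conserved.
I_p = ½(102)(1.91)² = 186.1 kg·m². Taking the sense of the package's angular momentum as positive, L_{package} = m v R = (4.74)(4.74)(1.91) = 42.91 kg·m²/s.
L_i = −I_p ω_p + m v R = −(186.1)(2.63) + 42.91 = -446.4 kg·m²/s.
After sticking, I_f = I_p + m R² = 186.1 + (4.74)(1.91)² = 203.3 kg·m².
ω_f = L_i / I_f = -446.4 / 203.3 = -2.195 rad/s.

|ω_f| ≈ 2.20 rad/s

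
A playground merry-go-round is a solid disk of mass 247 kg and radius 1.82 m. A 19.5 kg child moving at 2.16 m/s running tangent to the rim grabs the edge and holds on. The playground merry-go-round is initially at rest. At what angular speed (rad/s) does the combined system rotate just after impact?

About the axle the impulsive forces during the collision are internal, so angular momentum about that axis is conserved.
I_p = ½(247)(1.82)² = 409.1 kg·m². Taking the sense of the child's angular momentum as positive, L_{child} = m v R = (19.5)(2.16)(1.82) = 76.66 kg·m²/s.
L_i = 0 + 76.66 = 76.66 kg·m²/s.
After sticking, I_f = I_p + m R² = 409.1 + (19.5)(1.82)² = 473.7 kg·m².
ω_f = L_i / I_f = 76.66 / 473.7 = 0.1618 rad/s.

|ω_f| ≈ 0.162 rad/s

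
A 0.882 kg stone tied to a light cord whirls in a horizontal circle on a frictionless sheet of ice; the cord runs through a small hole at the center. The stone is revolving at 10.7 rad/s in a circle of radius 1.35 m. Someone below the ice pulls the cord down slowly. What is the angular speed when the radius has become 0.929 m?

ω₂ ≈ 22.6 rad/s

The constraining force is radial, so m r² ω about the center is conserved.
ω₂ = ω₁ (r₁/r₂)² = (10.7)(1.35/0.929)² = 22.60 rad/s.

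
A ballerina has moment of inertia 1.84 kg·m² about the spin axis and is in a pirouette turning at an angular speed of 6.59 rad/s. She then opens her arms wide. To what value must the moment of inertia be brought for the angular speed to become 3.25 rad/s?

No external torque acts about the spin axis, so angular momentum is conserved.
I₂ = I₁ω₁ / ω₂ = (1.84)(6.59) / (3.25) = 3.731 kg·m².

I₂ ≈ 3.73 kg·m²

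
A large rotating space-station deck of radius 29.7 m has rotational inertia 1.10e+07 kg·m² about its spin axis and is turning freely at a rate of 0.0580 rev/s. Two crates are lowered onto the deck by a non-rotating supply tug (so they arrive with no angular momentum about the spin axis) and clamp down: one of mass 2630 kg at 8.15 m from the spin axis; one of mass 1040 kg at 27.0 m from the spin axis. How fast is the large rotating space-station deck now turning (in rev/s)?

The added mass arrives with no angular momentum about the spin axis, and any external torque about the spin axis is negligible, so the system's angular momentum is conserved.
Added inertia Σmr² = (2630)(8.15)² + (1040)(27.0)² = 9.329e+05 kg·m²; I_f = 1.100e+07 + 9.329e+05 = 1.193e+07 kg·m².
ω_f = I_p ω_i / I_f = (1.100e+07)(0.0580) / 1.193e+07 = 0.05347 rev/s.

ω_f ≈ 0.0535 rev/s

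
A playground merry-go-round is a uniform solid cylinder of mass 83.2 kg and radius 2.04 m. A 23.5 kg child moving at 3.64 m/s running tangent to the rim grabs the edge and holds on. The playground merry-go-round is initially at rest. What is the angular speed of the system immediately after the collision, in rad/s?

|ω_f| ≈ 0.644 rad/s

The axle reaction passes through the axle and exerts no torque about it; angular momentum about the axle is conserved through the impact.
I_p = ½(83.2)(2.04)² = 173.1 kg·m². Taking the sense of the child's angular momentum as positive, L_{child} = m v R = (23.5)(3.64)(2.04) = 174.5 kg·m²/s.
L_i = 0 + 174.5 = 174.5 kg·m²/s.
After sticking, I_f = I_p + m R² = 173.1 + (23.5)(2.04)² = 270.9 kg·m².
ω_f = L_i / I_f = 174.5 / 270.9 = 0.6441 rad/s.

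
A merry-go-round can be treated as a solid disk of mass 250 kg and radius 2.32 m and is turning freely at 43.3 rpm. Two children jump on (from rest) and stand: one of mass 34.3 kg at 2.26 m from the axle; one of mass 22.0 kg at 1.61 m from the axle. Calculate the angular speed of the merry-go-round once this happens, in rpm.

ω_f ≈ 32.2 rpm

No external torque acts about the axle; L_before = L_after.
I_p = ½(250)(2.32)² = 672.8 kg·m².
Added inertia Σmr² = (34.3)(2.26)² + (22.0)(1.61)² = 232.2 kg·m²; I_f = 672.8 + 232.2 = 905.0 kg·m².
ω_f = I_p ω_i / I_f = (672.8)(43.3) / 905.0 = 32.19 rpm.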